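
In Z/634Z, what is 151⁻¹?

21

By the extended Euclidean algorithm:
634 = 4*151 + 30
151 = 5*30 + 1
30 = 30*1 + 0
gcd(151, 634) = 1, so the inverse exists.
Back-substitute for 1:
1 = 1*151 − 5*30
  = −5*634 + 21*151
So 151⁻¹ ≡ 21 (mod 634).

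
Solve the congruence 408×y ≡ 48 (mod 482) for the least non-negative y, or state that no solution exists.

71

gcd(408, 482) = 2, and 2 | 48, so solutions exist.
Divide through by 2: 204×y ≡ 24 (mod 241).
204⁻¹ ≡ 13 (mod 241).
y ≡ 13×24 ≡ 71 (mod 241).
The smallest non-negative solution is y = 71.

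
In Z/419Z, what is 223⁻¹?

Apply the Euclidean algorithm and back-substitute:
419 = 1*223 + 196
223 = 1*196 + 27
196 = 7*27 + 7
27 = 3*7 + 6
7 = 1*6 + 1
6 = 6*1 + 0
gcd(223, 419) = 1, so the inverse exists.
Back-substitute for 1:
1 = 1*7 − 1*6
  = −1*27 + 4*7
  = 4*196 − 29*27
  = −29*223 + 33*196
  = 33*419 − 62*223
So 223⁻¹ ≡ −62 ≡ 357 (mod 419).

357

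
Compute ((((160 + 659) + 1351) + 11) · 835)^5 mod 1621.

160 + 659 = 819
819 + 1351 = 2170 ≡ 549 (mod 1621)
549 + 11 = 560
560 · 835 = 467600 ≡ 752 (mod 1621)
(752)^5 ≡ 815 (mod 1621)

815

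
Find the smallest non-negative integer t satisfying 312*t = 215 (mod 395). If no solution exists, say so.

gcd(312, 395) = 1, so a unique solution mod 395 exists.
312⁻¹ ≡ 138 (mod 395).
t ≡ 138*215 ≡ 45 (mod 395).

45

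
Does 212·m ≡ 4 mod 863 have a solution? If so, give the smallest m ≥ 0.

114

gcd(212, 863) = 1, so a unique solution mod 863 exists.
212⁻¹ ≡ 460 (mod 863).
m ≡ 460·4 ≡ 114 (mod 863).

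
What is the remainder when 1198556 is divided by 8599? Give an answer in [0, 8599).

1198556 = 139×8599 + 3295, so 1198556 ≡ 3295 (mod 8599).

3295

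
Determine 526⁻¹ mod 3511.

3511 = 6*526 + 355
526 = 1*355 + 171
355 = 2*171 + 13
171 = 13*13 + 2
13 = 6*2 + 1
2 = 2*1 + 0
gcd(526, 3511) = 1, so the inverse exists.
Bézout: 1 = 243*3511 − 1622*526.
So 526⁻¹ ≡ −1622 ≡ 1889 (mod 3511).

1889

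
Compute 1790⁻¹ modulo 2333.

1594

2333 = 1×1790 + 543
1790 = 3×543 + 161
543 = 3×161 + 60
161 = 2×60 + 41
60 = 1×41 + 19
41 = 2×19 + 3
19 = 6×3 + 1
3 = 3×1 + 0
gcd(1790, 2333) = 1, so the inverse exists.
Bézout: 1 = 567×2333 − 739×1790.
So 1790⁻¹ ≡ −739 ≡ 1594 (mod 2333).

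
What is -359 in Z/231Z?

103

-359 = -2×231 + 103, so -359 ≡ 103 (mod 231).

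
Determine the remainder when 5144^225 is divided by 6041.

1994

By square-and-multiply:
225 in binary is 11100001, i.e. 225 = 128 + 64 + 32 + 1.
5144^1 ≡ 5144 (mod 6041)
5144^2 ≡ 5144^2 = 26460736 ≡ 1156 (mod 6041)
5144^4 ≡ 1156^2 = 1336336 ≡ 1275 (mod 6041)
5144^8 ≡ 1275^2 = 1625625 ≡ 596 (mod 6041)
5144^16 ≡ 596^2 = 355216 ≡ 4838 (mod 6041)
5144^32 ≡ 4838^2 = 23406244 ≡ 3410 (mod 6041)
5144^64 ≡ 3410^2 = 11628100 ≡ 5216 (mod 6041)
5144^128 ≡ 5216^2 = 27206656 ≡ 4033 (mod 6041)
5144^225 = 5144^128 · 5144^64 · 5144^32 · 5144^1 ≡ 4033 · 5216 · 3410 · 5144 (mod 6041).
Accumulate the product:
4033 · 5216 = 21036128 ≡ 1366
1366 · 3410 = 4658060 ≡ 449
449 · 5144 = 2309656 ≡ 1994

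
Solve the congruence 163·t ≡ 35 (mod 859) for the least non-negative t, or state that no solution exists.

gcd(163, 859) = 1, so a unique solution mod 859 exists.
163⁻¹ ≡ 527 (mod 859).
t ≡ 527·35 ≡ 406 (mod 859).

406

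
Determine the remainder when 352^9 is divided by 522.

352^1 ≡ 352 (mod 522)
352^2 ≡ 352^2 = 123904 ≡ 190 (mod 522)
352^4 ≡ 190^2 = 36100 ≡ 82 (mod 522)
352^8 ≡ 82^2 = 6724 ≡ 460 (mod 522)
352^9 = 352^8 × 352^1 ≡ 460 × 352 (mod 522).
460 × 352 = 161920 ≡ 100 (mod 522).

100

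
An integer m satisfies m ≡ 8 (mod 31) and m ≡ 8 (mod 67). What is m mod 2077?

31⁻¹ mod 67: 31·13 ≡ 1 (mod 67), so 31⁻¹ ≡ 13.
m = 8 + 31·((8 − 8)·13 mod 67) = 8 + 31·0 = 8.

8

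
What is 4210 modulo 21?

10

4210 = 200×21 + 10, so 4210 ≡ 10 (mod 21).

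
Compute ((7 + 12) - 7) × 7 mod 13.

7 + 12 = 19 ≡ 6 (mod 13)
6 - 7 = -1 ≡ 12 (mod 13)
12 × 7 = 84 ≡ 6 (mod 13)

6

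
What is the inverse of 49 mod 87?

By the extended Euclidean algorithm:
87 = 1*49 + 38
49 = 1*38 + 11
38 = 3*11 + 5
11 = 2*5 + 1
5 = 5*1 + 0
gcd(49, 87) = 1, so the inverse exists.
Bézout: 1 = −9*87 + 16*49.
So 49⁻¹ ≡ 16 (mod 87).

16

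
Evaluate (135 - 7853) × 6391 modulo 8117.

1271

135 - 7853 = -7718 ≡ 399 (mod 8117)
399 × 6391 = 2550009 ≡ 1271 (mod 8117)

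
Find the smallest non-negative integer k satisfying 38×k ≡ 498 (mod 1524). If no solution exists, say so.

735

gcd(38, 1524) = 2, and 2 | 498, so solutions exist.
Divide through by 2: 19×k = 249 (mod 762).
19⁻¹ ≡ 361 (mod 762).
k ≡ 361×249 ≡ 735 (mod 762).
The smallest non-negative solution is k = 735.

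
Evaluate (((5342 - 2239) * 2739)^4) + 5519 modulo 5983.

5721

5342 - 2239 = 3103
3103 * 2739 = 8499117 ≡ 3257 (mod 5983)
(3257)^4 ≡ 202 (mod 5983)
202 + 5519 = 5721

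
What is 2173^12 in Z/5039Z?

By square-and-multiply:
12 in binary is 1100, i.e. 12 = 8 + 4.
2173^1 ≡ 2173 (mod 5039)
2173^2 ≡ 2173^2 = 4721929 ≡ 386 (mod 5039)
2173^4 ≡ 386^2 = 148996 ≡ 2865 (mod 5039)
2173^8 ≡ 2865^2 = 8208225 ≡ 4733 (mod 5039)
2173^12 = 2173^8 * 2173^4 ≡ 4733 * 2865 (mod 5039).
4733 * 2865 = 13560045 ≡ 96 (mod 5039).

96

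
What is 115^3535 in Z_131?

19

Using repeated squaring:
3535 in binary is 110111001111, i.e. 3535 = 2048 + 1024 + 256 + 128 + 64 + 8 + 4 + 2 + 1.
115^1 ≡ 115 (mod 131)
115^2 ≡ 115^2 = 13225 ≡ 125 (mod 131)
115^4 ≡ 125^2 = 15625 ≡ 36 (mod 131)
115^8 ≡ 36^2 = 1296 ≡ 117 (mod 131)
115^16 ≡ 117^2 = 13689 ≡ 65 (mod 131)
115^32 ≡ 65^2 = 4225 ≡ 33 (mod 131)
115^64 ≡ 33^2 = 1089 ≡ 41 (mod 131)
115^128 ≡ 41^2 = 1681 ≡ 109 (mod 131)
115^256 ≡ 109^2 = 11881 ≡ 91 (mod 131)
115^512 ≡ 91^2 = 8281 ≡ 28 (mod 131)
115^1024 ≡ 28^2 = 784 ≡ 129 (mod 131)
115^2048 ≡ 129^2 = 16641 ≡ 4 (mod 131)
115^3535 = 115^2048 * 115^1024 * 115^256 * 115^128 * 115^64 * 115^8 * 115^4 * 115^2 * 115^1 ≡ 4 * 129 * 91 * 109 * 41 * 117 * 36 * 125 * 115 (mod 131).
Accumulate the product:
4 * 129 = 516 ≡ 123
123 * 91 = 11193 ≡ 58
58 * 109 = 6322 ≡ 34
34 * 41 = 1394 ≡ 84
84 * 117 = 9828 ≡ 3
3 * 36 = 108
108 * 125 = 13500 ≡ 7
7 * 115 = 805 ≡ 19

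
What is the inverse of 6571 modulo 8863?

8863 = 1*6571 + 2292
6571 = 2*2292 + 1987
2292 = 1*1987 + 305
1987 = 6*305 + 157
305 = 1*157 + 148
157 = 1*148 + 9
148 = 16*9 + 4
9 = 2*4 + 1
4 = 4*1 + 0
gcd(6571, 8863) = 1, so the inverse exists.
Back-substitute for 1:
1 = 1*9 − 2*4
  = −2*148 + 33*9
  = 33*157 − 35*148
  = −35*305 + 68*157
  = 68*1987 − 443*305
  = −443*2292 + 511*1987
  = 511*6571 − 1465*2292
  = −1465*8863 + 1976*6571
So 6571⁻¹ ≡ 1976 (mod 8863).

1976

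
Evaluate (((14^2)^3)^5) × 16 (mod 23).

1

(14)^2 ≡ 12 (mod 23)
(12)^3 ≡ 3 (mod 23)
(3)^5 ≡ 13 (mod 23)
13 × 16 = 208 ≡ 1 (mod 23)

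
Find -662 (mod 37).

4

-662 = -18×37 + 4, so -662 ≡ 4 (mod 37).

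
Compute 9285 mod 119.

3

9285 = 78·119 + 3, so 9285 ≡ 3 (mod 119).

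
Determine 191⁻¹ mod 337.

337 = 1×191 + 146
191 = 1×146 + 45
146 = 3×45 + 11
45 = 4×11 + 1
11 = 11×1 + 0
gcd(191, 337) = 1, so the inverse exists.
Bézout: 1 = −17×337 + 30×191.
So 191⁻¹ ≡ 30 (mod 337).

30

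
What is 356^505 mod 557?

237

Using repeated squaring:
505 in binary is 111111001, i.e. 505 = 256 + 128 + 64 + 32 + 16 + 8 + 1.
356^1 ≡ 356 (mod 557)
356^2 ≡ 356^2 = 126736 ≡ 297 (mod 557)
356^4 ≡ 297^2 = 88209 ≡ 203 (mod 557)
356^8 ≡ 203^2 = 41209 ≡ 548 (mod 557)
356^16 ≡ 548^2 = 300304 ≡ 81 (mod 557)
356^32 ≡ 81^2 = 6561 ≡ 434 (mod 557)
356^64 ≡ 434^2 = 188356 ≡ 90 (mod 557)
356^128 ≡ 90^2 = 8100 ≡ 302 (mod 557)
356^256 ≡ 302^2 = 91204 ≡ 413 (mod 557)
356^505 = 356^256 · 356^128 · 356^64 · 356^32 · 356^16 · 356^8 · 356^1 ≡ 413 · 302 · 90 · 434 · 81 · 548 · 356 (mod 557).
Accumulate the product:
413 · 302 = 124726 ≡ 515
515 · 90 = 46350 ≡ 119
119 · 434 = 51646 ≡ 402
402 · 81 = 32562 ≡ 256
256 · 548 = 140288 ≡ 481
481 · 356 = 171236 ≡ 237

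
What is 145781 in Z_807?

145781 = 180·807 + 521, so 145781 ≡ 521 (mod 807).

521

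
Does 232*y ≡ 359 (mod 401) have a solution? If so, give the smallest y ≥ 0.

266

gcd(232, 401) = 1, so a unique solution mod 401 exists.
232⁻¹ ≡ 261 (mod 401).
y ≡ 261*359 ≡ 266 (mod 401).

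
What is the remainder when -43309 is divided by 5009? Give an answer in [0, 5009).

1772

-43309 = -9×5009 + 1772, so -43309 ≡ 1772 (mod 5009).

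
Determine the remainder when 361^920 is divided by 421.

75

920 in binary is 1110011000, i.e. 920 = 512 + 256 + 128 + 16 + 8.
361^1 ≡ 361 (mod 421)
361^2 ≡ 361^2 = 130321 ≡ 232 (mod 421)
361^4 ≡ 232^2 = 53824 ≡ 357 (mod 421)
361^8 ≡ 357^2 = 127449 ≡ 307 (mod 421)
361^16 ≡ 307^2 = 94249 ≡ 366 (mod 421)
361^32 ≡ 366^2 = 133956 ≡ 78 (mod 421)
361^64 ≡ 78^2 = 6084 ≡ 190 (mod 421)
361^128 ≡ 190^2 = 36100 ≡ 315 (mod 421)
361^256 ≡ 315^2 = 99225 ≡ 290 (mod 421)
361^512 ≡ 290^2 = 84100 ≡ 321 (mod 421)
361^920 = 361^512 × 361^256 × 361^128 × 361^16 × 361^8 ≡ 321 × 290 × 315 × 366 × 307 (mod 421).
Accumulate the product:
321 × 290 = 93090 ≡ 49
49 × 315 = 15435 ≡ 279
279 × 366 = 102114 ≡ 232
232 × 307 = 71224 ≡ 75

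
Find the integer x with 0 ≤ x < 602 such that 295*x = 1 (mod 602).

By the extended Euclidean algorithm:
602 = 2·295 + 12
295 = 24·12 + 7
12 = 1·7 + 5
7 = 1·5 + 2
5 = 2·2 + 1
2 = 2·1 + 0
gcd(295, 602) = 1, so the inverse exists.
Back-substitute for 1:
1 = 1·5 − 2·2
  = −2·7 + 3·5
  = 3·12 − 5·7
  = −5·295 + 123·12
  = 123·602 − 251·295
So 295⁻¹ ≡ −251 ≡ 351 (mod 602).

351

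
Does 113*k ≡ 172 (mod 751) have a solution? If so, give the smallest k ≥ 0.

706

gcd(113, 751) = 1, so a unique solution mod 751 exists.
113⁻¹ ≡ 432 (mod 751).
k ≡ 432*172 ≡ 706 (mod 751).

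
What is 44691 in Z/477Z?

44691 = 93·477 + 330, so 44691 ≡ 330 (mod 477).

330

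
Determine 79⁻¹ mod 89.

80

89 = 1·79 + 10
79 = 7·10 + 9
10 = 1·9 + 1
9 = 9·1 + 0
gcd(79, 89) = 1, so the inverse exists.
Bézout: 1 = 8·89 − 9·79.
So 79⁻¹ ≡ −9 ≡ 80 (mod 89).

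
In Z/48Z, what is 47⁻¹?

Run the extended Euclidean algorithm:
48 = 1*47 + 1
47 = 47*1 + 0
gcd(47, 48) = 1, so the inverse exists.
Bézout: 1 = 1*48 − 1*47.
So 47⁻¹ ≡ −1 ≡ 47 (mod 48).

47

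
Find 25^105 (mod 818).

83

105 in binary is 1101001, i.e. 105 = 64 + 32 + 8 + 1.
25^1 ≡ 25 (mod 818)
25^2 ≡ 25^2 = 625 (mod 818)
25^4 ≡ 625^2 = 390625 ≡ 439 (mod 818)
25^8 ≡ 439^2 = 192721 ≡ 491 (mod 818)
25^16 ≡ 491^2 = 241081 ≡ 589 (mod 818)
25^32 ≡ 589^2 = 346921 ≡ 89 (mod 818)
25^64 ≡ 89^2 = 7921 ≡ 559 (mod 818)
25^105 = 25^64 * 25^32 * 25^8 * 25^1 ≡ 559 * 89 * 491 * 25 (mod 818).
Accumulate the product:
559 * 89 = 49751 ≡ 671
671 * 491 = 329461 ≡ 625
625 * 25 = 15625 ≡ 83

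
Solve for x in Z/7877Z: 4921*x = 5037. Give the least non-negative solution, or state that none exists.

5970

gcd(4921, 7877) = 1, so a unique solution mod 7877 exists.
4921⁻¹ ≡ 3243 (mod 7877).
x ≡ 3243*5037 ≡ 5970 (mod 7877).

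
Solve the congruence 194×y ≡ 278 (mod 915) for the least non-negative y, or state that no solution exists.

907

gcd(194, 915) = 1, so a unique solution mod 915 exists.
194⁻¹ ≡ 599 (mod 915).
y ≡ 599×278 ≡ 907 (mod 915).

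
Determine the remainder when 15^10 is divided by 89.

17

Compute successive squares:
15^1 ≡ 15 (mod 89)
15^2 ≡ 15^2 = 225 ≡ 47 (mod 89)
15^4 ≡ 47^2 = 2209 ≡ 73 (mod 89)
15^8 ≡ 73^2 = 5329 ≡ 78 (mod 89)
15^10 = 15^8 · 15^2 ≡ 78 · 47 (mod 89).
78 · 47 = 3666 ≡ 17 (mod 89).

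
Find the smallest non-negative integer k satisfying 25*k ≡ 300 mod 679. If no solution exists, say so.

12

gcd(25, 679) = 1, so a unique solution mod 679 exists.
25⁻¹ ≡ 163 (mod 679).
k ≡ 163*300 ≡ 12 (mod 679).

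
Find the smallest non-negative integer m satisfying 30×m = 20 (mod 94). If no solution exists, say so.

32

gcd(30, 94) = 2, and 2 | 20, so solutions exist.
Divide through by 2: 15×m ≡ 10 mod 47.
15⁻¹ ≡ 22 (mod 47).
m ≡ 22×10 ≡ 32 (mod 47).
The smallest non-negative solution is m = 32.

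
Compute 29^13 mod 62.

23

29^1 ≡ 29 (mod 62)
29^2 ≡ 29^2 = 841 ≡ 35 (mod 62)
29^4 ≡ 35^2 = 1225 ≡ 47 (mod 62)
29^8 ≡ 47^2 = 2209 ≡ 39 (mod 62)
29^13 = 29^8 * 29^4 * 29^1 ≡ 39 * 47 * 29 (mod 62).
Accumulate the product:
39 * 47 = 1833 ≡ 35
35 * 29 = 1015 ≡ 23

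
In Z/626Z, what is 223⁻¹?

By the extended Euclidean algorithm:
626 = 2·223 + 180
223 = 1·180 + 43
180 = 4·43 + 8
43 = 5·8 + 3
8 = 2·3 + 2
3 = 1·2 + 1
2 = 2·1 + 0
gcd(223, 626) = 1, so the inverse exists.
Bézout: 1 = −83·626 + 233·223.
So 223⁻¹ ≡ 233 (mod 626).

233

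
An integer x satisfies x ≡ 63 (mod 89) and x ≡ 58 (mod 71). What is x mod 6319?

89⁻¹ mod 71: 89×4 ≡ 1 (mod 71), so 89⁻¹ ≡ 4.
x = 63 + 89×((58 − 63)×4 mod 71) = 63 + 89×51 = 4602.

4602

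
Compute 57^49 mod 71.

5

Using repeated squaring:
49 in binary is 110001, i.e. 49 = 32 + 16 + 1.
57^1 ≡ 57 (mod 71)
57^2 ≡ 57^2 = 3249 ≡ 54 (mod 71)
57^4 ≡ 54^2 = 2916 ≡ 5 (mod 71)
57^8 ≡ 5^2 = 25 (mod 71)
57^16 ≡ 25^2 = 625 ≡ 57 (mod 71)
57^32 ≡ 57^2 = 3249 ≡ 54 (mod 71)
57^49 = 57^32 * 57^16 * 57^1 ≡ 54 * 57 * 57 (mod 71).
Accumulate the product:
54 * 57 = 3078 ≡ 25
25 * 57 = 1425 ≡ 5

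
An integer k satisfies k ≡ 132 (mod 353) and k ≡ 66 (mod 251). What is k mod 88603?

52023

353⁻¹ mod 251: 353*32 ≡ 1 (mod 251), so 353⁻¹ ≡ 32.
k = 132 + 353*((66 − 132)*32 mod 251) = 132 + 353*147 = 52023.
Check: 52023 mod 353 = 132, 52023 mod 251 = 66. ✓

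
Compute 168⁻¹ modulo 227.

227 = 1*168 + 59
168 = 2*59 + 50
59 = 1*50 + 9
50 = 5*9 + 5
9 = 1*5 + 4
5 = 1*4 + 1
4 = 4*1 + 0
gcd(168, 227) = 1, so the inverse exists.
Bézout: 1 = −37*227 + 50*168.
So 168⁻¹ ≡ 50 (mod 227).

50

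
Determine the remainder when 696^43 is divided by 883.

Using repeated squaring:
696^1 ≡ 696 (mod 883)
696^2 ≡ 696^2 = 484416 ≡ 532 (mod 883)
696^4 ≡ 532^2 = 283024 ≡ 464 (mod 883)
696^8 ≡ 464^2 = 215296 ≡ 727 (mod 883)
696^16 ≡ 727^2 = 528529 ≡ 495 (mod 883)
696^32 ≡ 495^2 = 245025 ≡ 434 (mod 883)
696^43 = 696^32 · 696^8 · 696^2 · 696^1 ≡ 434 · 727 · 532 · 696 (mod 883).
Accumulate the product:
434 · 727 = 315518 ≡ 287
287 · 532 = 152684 ≡ 808
808 · 696 = 562368 ≡ 780

780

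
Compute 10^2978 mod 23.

2978 in binary is 101110100010, i.e. 2978 = 2048 + 512 + 256 + 128 + 32 + 2.
10^1 ≡ 10 (mod 23)
10^2 ≡ 10^2 = 100 ≡ 8 (mod 23)
10^4 ≡ 8^2 = 64 ≡ 18 (mod 23)
10^8 ≡ 18^2 = 324 ≡ 2 (mod 23)
10^16 ≡ 2^2 = 4 (mod 23)
10^32 ≡ 4^2 = 16 (mod 23)
10^64 ≡ 16^2 = 256 ≡ 3 (mod 23)
10^128 ≡ 3^2 = 9 (mod 23)
10^256 ≡ 9^2 = 81 ≡ 12 (mod 23)
10^512 ≡ 12^2 = 144 ≡ 6 (mod 23)
10^1024 ≡ 6^2 = 36 ≡ 13 (mod 23)
10^2048 ≡ 13^2 = 169 ≡ 8 (mod 23)
10^2978 = 10^2048 × 10^512 × 10^256 × 10^128 × 10^32 × 10^2 ≡ 8 × 6 × 12 × 9 × 16 × 8 (mod 23).
Accumulate the product:
8 × 6 = 48 ≡ 2
2 × 12 = 24 ≡ 1
1 × 9 = 9
9 × 16 = 144 ≡ 6
6 × 8 = 48 ≡ 2

2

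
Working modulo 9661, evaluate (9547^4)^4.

2229

(9547)^4 ≡ 2414 (mod 9661)
(2414)^4 ≡ 2229 (mod 9661)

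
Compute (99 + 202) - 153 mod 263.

148

99 + 202 = 301 ≡ 38 (mod 263)
38 - 153 = -115 ≡ 148 (mod 263)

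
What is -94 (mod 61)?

28

-94 = -2×61 + 28, so -94 ≡ 28 (mod 61).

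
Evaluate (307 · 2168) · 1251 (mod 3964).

1340

307 · 2168 = 665576 ≡ 3588 (mod 3964)
3588 · 1251 = 4488588 ≡ 1340 (mod 3964)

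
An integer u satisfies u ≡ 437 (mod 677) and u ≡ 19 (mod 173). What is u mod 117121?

50535

677⁻¹ mod 173: 677*23 ≡ 1 (mod 173), so 677⁻¹ ≡ 23.
u = 437 + 677*((19 − 437)*23 mod 173) = 437 + 677*74 = 50535.
Check: 50535 mod 677 = 437, 50535 mod 173 = 19. ✓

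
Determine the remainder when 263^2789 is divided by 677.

246

263^1 ≡ 263 (mod 677)
263^2 ≡ 263^2 = 69169 ≡ 115 (mod 677)
263^4 ≡ 115^2 = 13225 ≡ 362 (mod 677)
263^8 ≡ 362^2 = 131044 ≡ 383 (mod 677)
263^16 ≡ 383^2 = 146689 ≡ 457 (mod 677)
263^32 ≡ 457^2 = 208849 ≡ 333 (mod 677)
263^64 ≡ 333^2 = 110889 ≡ 538 (mod 677)
263^128 ≡ 538^2 = 289444 ≡ 365 (mod 677)
263^256 ≡ 365^2 = 133225 ≡ 533 (mod 677)
263^512 ≡ 533^2 = 284089 ≡ 426 (mod 677)
263^1024 ≡ 426^2 = 181476 ≡ 40 (mod 677)
263^2048 ≡ 40^2 = 1600 ≡ 246 (mod 677)
263^2789 = 263^2048 · 263^512 · 263^128 · 263^64 · 263^32 · 263^4 · 263^1 ≡ 246 · 426 · 365 · 538 · 333 · 362 · 263 (mod 677).
Accumulate the product:
246 · 426 = 104796 ≡ 538
538 · 365 = 196370 ≡ 40
40 · 538 = 21520 ≡ 533
533 · 333 = 177489 ≡ 115
115 · 362 = 41630 ≡ 333
333 · 263 = 87579 ≡ 246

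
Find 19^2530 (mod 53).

Compute successive squares:
2530 in binary is 100111100010, i.e. 2530 = 2048 + 256 + 128 + 64 + 32 + 2.
19^1 ≡ 19 (mod 53)
19^2 ≡ 19^2 = 361 ≡ 43 (mod 53)
19^4 ≡ 43^2 = 1849 ≡ 47 (mod 53)
19^8 ≡ 47^2 = 2209 ≡ 36 (mod 53)
19^16 ≡ 36^2 = 1296 ≡ 24 (mod 53)
19^32 ≡ 24^2 = 576 ≡ 46 (mod 53)
19^64 ≡ 46^2 = 2116 ≡ 49 (mod 53)
19^128 ≡ 49^2 = 2401 ≡ 16 (mod 53)
19^256 ≡ 16^2 = 256 ≡ 44 (mod 53)
19^512 ≡ 44^2 = 1936 ≡ 28 (mod 53)
19^1024 ≡ 28^2 = 784 ≡ 42 (mod 53)
19^2048 ≡ 42^2 = 1764 ≡ 15 (mod 53)
19^2530 = 19^2048 × 19^256 × 19^128 × 19^64 × 19^32 × 19^2 ≡ 15 × 44 × 16 × 49 × 46 × 43 (mod 53).
Accumulate the product:
15 × 44 = 660 ≡ 24
24 × 16 = 384 ≡ 13
13 × 49 = 637 ≡ 1
1 × 46 = 46
46 × 43 = 1978 ≡ 17

17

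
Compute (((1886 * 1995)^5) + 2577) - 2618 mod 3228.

1886 * 1995 = 3762570 ≡ 1950 (mod 3228)
(1950)^5 ≡ 1464 (mod 3228)
1464 + 2577 = 4041 ≡ 813 (mod 3228)
813 - 2618 = -1805 ≡ 1423 (mod 3228)

1423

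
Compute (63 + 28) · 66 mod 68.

22

63 + 28 = 91 ≡ 23 (mod 68)
23 · 66 = 1518 ≡ 22 (mod 68)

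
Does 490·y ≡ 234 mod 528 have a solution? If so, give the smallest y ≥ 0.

gcd(490, 528) = 2, and 2 | 234, so solutions exist.
Divide through by 2: 245·y = 117 (mod 264).
245⁻¹ ≡ 125 (mod 264).
y ≡ 125·117 ≡ 105 (mod 264).
The smallest non-negative solution is y = 105.

105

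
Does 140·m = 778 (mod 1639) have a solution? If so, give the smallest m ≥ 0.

gcd(140, 1639) = 1, so a unique solution mod 1639 exists.
140⁻¹ ≡ 480 (mod 1639).
m ≡ 480·778 ≡ 1387 (mod 1639).

1387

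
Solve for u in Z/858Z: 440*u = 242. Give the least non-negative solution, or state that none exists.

gcd(440, 858) = 22, and 22 | 242, so solutions exist.
Divide through by 22: 20*u ≡ 11 mod 39.
20⁻¹ ≡ 2 (mod 39).
u ≡ 2*11 ≡ 22 (mod 39).
The smallest non-negative solution is u = 22.

22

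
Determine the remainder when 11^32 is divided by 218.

157

11^1 ≡ 11 (mod 218)
11^2 ≡ 11^2 = 121 (mod 218)
11^4 ≡ 121^2 = 14641 ≡ 35 (mod 218)
11^8 ≡ 35^2 = 1225 ≡ 135 (mod 218)
11^16 ≡ 135^2 = 18225 ≡ 131 (mod 218)
11^32 ≡ 131^2 = 17161 ≡ 157 (mod 218)
So 11^32 ≡ 157 (mod 218).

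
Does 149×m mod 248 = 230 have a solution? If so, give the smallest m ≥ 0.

158

gcd(149, 248) = 1, so a unique solution mod 248 exists.
149⁻¹ ≡ 5 (mod 248).
m ≡ 5×230 ≡ 158 (mod 248).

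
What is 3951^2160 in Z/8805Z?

8016

Compute successive squares:
3951^1 ≡ 3951 (mod 8805)
3951^2 ≡ 3951^2 = 15610401 ≡ 7941 (mod 8805)
3951^4 ≡ 7941^2 = 63059481 ≡ 6876 (mod 8805)
3951^8 ≡ 6876^2 = 47279376 ≡ 5331 (mod 8805)
3951^16 ≡ 5331^2 = 28419561 ≡ 5826 (mod 8805)
3951^32 ≡ 5826^2 = 33942276 ≡ 7806 (mod 8805)
3951^64 ≡ 7806^2 = 60933636 ≡ 3036 (mod 8805)
3951^128 ≡ 3036^2 = 9217296 ≡ 7266 (mod 8805)
3951^256 ≡ 7266^2 = 52794756 ≡ 8781 (mod 8805)
3951^512 ≡ 8781^2 = 77105961 ≡ 576 (mod 8805)
3951^1024 ≡ 576^2 = 331776 ≡ 5991 (mod 8805)
3951^2048 ≡ 5991^2 = 35892081 ≡ 2901 (mod 8805)
3951^2160 = 3951^2048 × 3951^64 × 3951^32 × 3951^16 ≡ 2901 × 3036 × 7806 × 5826 (mod 8805).
Accumulate the product:
2901 × 3036 = 8807436 ≡ 2436
2436 × 7806 = 19015416 ≡ 5421
5421 × 5826 = 31582746 ≡ 8016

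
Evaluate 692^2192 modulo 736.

192

Using repeated squaring:
2192 in binary is 100010010000, i.e. 2192 = 2048 + 128 + 16.
692^1 ≡ 692 (mod 736)
692^2 ≡ 692^2 = 478864 ≡ 464 (mod 736)
692^4 ≡ 464^2 = 215296 ≡ 384 (mod 736)
692^8 ≡ 384^2 = 147456 ≡ 256 (mod 736)
692^16 ≡ 256^2 = 65536 ≡ 32 (mod 736)
692^32 ≡ 32^2 = 1024 ≡ 288 (mod 736)
692^64 ≡ 288^2 = 82944 ≡ 512 (mod 736)
692^128 ≡ 512^2 = 262144 ≡ 128 (mod 736)
692^256 ≡ 128^2 = 16384 ≡ 192 (mod 736)
692^512 ≡ 192^2 = 36864 ≡ 64 (mod 736)
692^1024 ≡ 64^2 = 4096 ≡ 416 (mod 736)
692^2048 ≡ 416^2 = 173056 ≡ 96 (mod 736)
692^2192 = 692^2048 × 692^128 × 692^16 ≡ 96 × 128 × 32 (mod 736).
Accumulate the product:
96 × 128 = 12288 ≡ 512
512 × 32 = 16384 ≡ 192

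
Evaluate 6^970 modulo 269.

Compute successive squares:
970 in binary is 1111001010, i.e. 970 = 512 + 256 + 128 + 64 + 8 + 2.
6^1 ≡ 6 (mod 269)
6^2 ≡ 6^2 = 36 (mod 269)
6^4 ≡ 36^2 = 1296 ≡ 220 (mod 269)
6^8 ≡ 220^2 = 48400 ≡ 249 (mod 269)
6^16 ≡ 249^2 = 62001 ≡ 131 (mod 269)
6^32 ≡ 131^2 = 17161 ≡ 214 (mod 269)
6^64 ≡ 214^2 = 45796 ≡ 66 (mod 269)
6^128 ≡ 66^2 = 4356 ≡ 52 (mod 269)
6^256 ≡ 52^2 = 2704 ≡ 14 (mod 269)
6^512 ≡ 14^2 = 196 (mod 269)
6^970 = 6^512 * 6^256 * 6^128 * 6^64 * 6^8 * 6^2 ≡ 196 * 14 * 52 * 66 * 249 * 36 (mod 269).
Accumulate the product:
196 * 14 = 2744 ≡ 54
54 * 52 = 2808 ≡ 118
118 * 66 = 7788 ≡ 256
256 * 249 = 63744 ≡ 260
260 * 36 = 9360 ≡ 214

214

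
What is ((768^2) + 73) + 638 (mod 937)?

225

(768)^2 ≡ 451 (mod 937)
451 + 73 = 524
524 + 638 = 1162 ≡ 225 (mod 937)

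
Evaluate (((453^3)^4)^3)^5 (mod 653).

(453)^3 ≡ 556 (mod 653)
(556)^4 ≡ 112 (mod 653)
(112)^3 ≡ 325 (mod 653)
(325)^5 ≡ 625 (mod 653)

625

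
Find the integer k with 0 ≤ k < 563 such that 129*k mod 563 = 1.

515

Apply the Euclidean algorithm and back-substitute:
563 = 4·129 + 47
129 = 2·47 + 35
47 = 1·35 + 12
35 = 2·12 + 11
12 = 1·11 + 1
11 = 11·1 + 0
gcd(129, 563) = 1, so the inverse exists.
Back-substitute for 1:
1 = 1·12 − 1·11
  = −1·35 + 3·12
  = 3·47 − 4·35
  = −4·129 + 11·47
  = 11·563 − 48·129
So 129⁻¹ ≡ −48 ≡ 515 (mod 563).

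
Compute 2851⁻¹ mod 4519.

3140

4519 = 1×2851 + 1668
2851 = 1×1668 + 1183
1668 = 1×1183 + 485
1183 = 2×485 + 213
485 = 2×213 + 59
213 = 3×59 + 36
59 = 1×36 + 23
36 = 1×23 + 13
23 = 1×13 + 10
13 = 1×10 + 3
10 = 3×3 + 1
3 = 3×1 + 0
gcd(2851, 4519) = 1, so the inverse exists.
Bézout: 1 = 870×4519 − 1379×2851.
So 2851⁻¹ ≡ −1379 ≡ 3140 (mod 4519).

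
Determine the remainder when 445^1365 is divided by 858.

1

By square-and-multiply:
445^1 ≡ 445 (mod 858)
445^2 ≡ 445^2 = 198025 ≡ 685 (mod 858)
445^4 ≡ 685^2 = 469225 ≡ 757 (mod 858)
445^8 ≡ 757^2 = 573049 ≡ 763 (mod 858)
445^16 ≡ 763^2 = 582169 ≡ 445 (mod 858)
445^32 ≡ 445^2 = 198025 ≡ 685 (mod 858)
445^64 ≡ 685^2 = 469225 ≡ 757 (mod 858)
445^128 ≡ 757^2 = 573049 ≡ 763 (mod 858)
445^256 ≡ 763^2 = 582169 ≡ 445 (mod 858)
445^512 ≡ 445^2 = 198025 ≡ 685 (mod 858)
445^1024 ≡ 685^2 = 469225 ≡ 757 (mod 858)
445^1365 = 445^1024 * 445^256 * 445^64 * 445^16 * 445^4 * 445^1 ≡ 757 * 445 * 757 * 445 * 757 * 445 (mod 858).
Accumulate the product:
757 * 445 = 336865 ≡ 529
529 * 757 = 400453 ≡ 625
625 * 445 = 278125 ≡ 133
133 * 757 = 100681 ≡ 295
295 * 445 = 131275 ≡ 1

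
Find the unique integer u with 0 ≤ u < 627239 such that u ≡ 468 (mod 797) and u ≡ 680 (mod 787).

268260

797⁻¹ mod 787: 797·551 ≡ 1 (mod 787), so 797⁻¹ ≡ 551.
u = 468 + 797·((680 − 468)·551 mod 787) = 468 + 797·336 = 268260.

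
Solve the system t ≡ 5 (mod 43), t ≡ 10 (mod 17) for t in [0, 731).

43⁻¹ mod 17: 43*2 ≡ 1 (mod 17), so 43⁻¹ ≡ 2.
t = 5 + 43*((10 − 5)*2 mod 17) = 5 + 43*10 = 435.

435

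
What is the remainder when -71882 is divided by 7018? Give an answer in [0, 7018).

5316

-71882 = -11×7018 + 5316, so -71882 ≡ 5316 (mod 7018).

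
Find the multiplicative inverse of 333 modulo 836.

477

836 = 2*333 + 170
333 = 1*170 + 163
170 = 1*163 + 7
163 = 23*7 + 2
7 = 3*2 + 1
2 = 2*1 + 0
gcd(333, 836) = 1, so the inverse exists.
Bézout: 1 = 143*836 − 359*333.
So 333⁻¹ ≡ −359 ≡ 477 (mod 836).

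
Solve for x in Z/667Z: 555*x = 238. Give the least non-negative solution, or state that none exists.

248

gcd(555, 667) = 1, so a unique solution mod 667 exists.
555⁻¹ ≡ 399 (mod 667).
x ≡ 399*238 ≡ 248 (mod 667).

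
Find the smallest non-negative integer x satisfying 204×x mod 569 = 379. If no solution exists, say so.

172

gcd(204, 569) = 1, so a unique solution mod 569 exists.
204⁻¹ ≡ 53 (mod 569).
x ≡ 53×379 ≡ 172 (mod 569).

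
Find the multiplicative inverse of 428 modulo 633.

176

633 = 1*428 + 205
428 = 2*205 + 18
205 = 11*18 + 7
18 = 2*7 + 4
7 = 1*4 + 3
4 = 1*3 + 1
3 = 3*1 + 0
gcd(428, 633) = 1, so the inverse exists.
Back-substitute for 1:
1 = 1*4 − 1*3
  = −1*7 + 2*4
  = 2*18 − 5*7
  = −5*205 + 57*18
  = 57*428 − 119*205
  = −119*633 + 176*428
So 428⁻¹ ≡ 176 (mod 633).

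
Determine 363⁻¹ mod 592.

Apply the Euclidean algorithm and back-substitute:
592 = 1×363 + 229
363 = 1×229 + 134
229 = 1×134 + 95
134 = 1×95 + 39
95 = 2×39 + 17
39 = 2×17 + 5
17 = 3×5 + 2
5 = 2×2 + 1
2 = 2×1 + 0
gcd(363, 592) = 1, so the inverse exists.
Bézout: 1 = −149×592 + 243×363.
So 363⁻¹ ≡ 243 (mod 592).

243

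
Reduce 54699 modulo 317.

54699 = 172·317 + 175, so 54699 ≡ 175 (mod 317).

175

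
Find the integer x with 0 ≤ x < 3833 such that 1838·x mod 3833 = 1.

1416

3833 = 2*1838 + 157
1838 = 11*157 + 111
157 = 1*111 + 46
111 = 2*46 + 19
46 = 2*19 + 8
19 = 2*8 + 3
8 = 2*3 + 2
3 = 1*2 + 1
2 = 2*1 + 0
gcd(1838, 3833) = 1, so the inverse exists.
Back-substitute for 1:
1 = 1*3 − 1*2
  = −1*8 + 3*3
  = 3*19 − 7*8
  = −7*46 + 17*19
  = 17*111 − 41*46
  = −41*157 + 58*111
  = 58*1838 − 679*157
  = −679*3833 + 1416*1838
So 1838⁻¹ ≡ 1416 (mod 3833).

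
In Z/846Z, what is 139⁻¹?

493

846 = 6*139 + 12
139 = 11*12 + 7
12 = 1*7 + 5
7 = 1*5 + 2
5 = 2*2 + 1
2 = 2*1 + 0
gcd(139, 846) = 1, so the inverse exists.
Back-substitute for 1:
1 = 1*5 − 2*2
  = −2*7 + 3*5
  = 3*12 − 5*7
  = −5*139 + 58*12
  = 58*846 − 353*139
So 139⁻¹ ≡ −353 ≡ 493 (mod 846).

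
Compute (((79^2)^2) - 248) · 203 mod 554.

(79)^2 ≡ 147 (mod 554)
(147)^2 ≡ 3 (mod 554)
3 - 248 = -245 ≡ 309 (mod 554)
309 · 203 = 62727 ≡ 125 (mod 554)

125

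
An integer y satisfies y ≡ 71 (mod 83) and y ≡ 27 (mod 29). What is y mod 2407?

83⁻¹ mod 29: 83·7 ≡ 1 (mod 29), so 83⁻¹ ≡ 7.
y = 71 + 83·((27 − 71)·7 mod 29) = 71 + 83·11 = 984.

984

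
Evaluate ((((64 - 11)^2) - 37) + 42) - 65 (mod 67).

2

64 - 11 = 53
(53)^2 ≡ 62 (mod 67)
62 - 37 = 25
25 + 42 = 67 ≡ 0 (mod 67)
0 - 65 = -65 ≡ 2 (mod 67)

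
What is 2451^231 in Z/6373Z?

By square-and-multiply:
231 in binary is 11100111, i.e. 231 = 128 + 64 + 32 + 4 + 2 + 1.
2451^1 ≡ 2451 (mod 6373)
2451^2 ≡ 2451^2 = 6007401 ≡ 4035 (mod 6373)
2451^4 ≡ 4035^2 = 16281225 ≡ 4583 (mod 6373)
2451^8 ≡ 4583^2 = 21003889 ≡ 4854 (mod 6373)
2451^16 ≡ 4854^2 = 23561316 ≡ 335 (mod 6373)
2451^32 ≡ 335^2 = 112225 ≡ 3884 (mod 6373)
2451^64 ≡ 3884^2 = 15085456 ≡ 565 (mod 6373)
2451^128 ≡ 565^2 = 319225 ≡ 575 (mod 6373)
2451^231 = 2451^128 * 2451^64 * 2451^32 * 2451^4 * 2451^2 * 2451^1 ≡ 575 * 565 * 3884 * 4583 * 4035 * 2451 (mod 6373).
Accumulate the product:
575 * 565 = 324875 ≡ 6225
6225 * 3884 = 24177900 ≡ 5111
5111 * 4583 = 23423713 ≡ 2938
2938 * 4035 = 11854830 ≡ 1050
1050 * 2451 = 2573550 ≡ 5231

5231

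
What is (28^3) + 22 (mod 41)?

39

(28)^3 ≡ 17 (mod 41)
17 + 22 = 39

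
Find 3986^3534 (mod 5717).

3986^1 ≡ 3986 (mod 5717)
3986^2 ≡ 3986^2 = 15888196 ≡ 653 (mod 5717)
3986^4 ≡ 653^2 = 426409 ≡ 3351 (mod 5717)
3986^8 ≡ 3351^2 = 11229201 ≡ 1013 (mod 5717)
3986^16 ≡ 1013^2 = 1026169 ≡ 2826 (mod 5717)
3986^32 ≡ 2826^2 = 7986276 ≡ 5344 (mod 5717)
3986^64 ≡ 5344^2 = 28558336 ≡ 1921 (mod 5717)
3986^128 ≡ 1921^2 = 3690241 ≡ 2776 (mod 5717)
3986^256 ≡ 2776^2 = 7706176 ≡ 5377 (mod 5717)
3986^512 ≡ 5377^2 = 28912129 ≡ 1260 (mod 5717)
3986^1024 ≡ 1260^2 = 1587600 ≡ 3991 (mod 5717)
3986^2048 ≡ 3991^2 = 15928081 ≡ 519 (mod 5717)
3986^3534 = 3986^2048 · 3986^1024 · 3986^256 · 3986^128 · 3986^64 · 3986^8 · 3986^4 · 3986^2 ≡ 519 · 3991 · 5377 · 2776 · 1921 · 1013 · 3351 · 653 (mod 5717).
Accumulate the product:
519 · 3991 = 2071329 ≡ 1775
1775 · 5377 = 9544175 ≡ 2502
2502 · 2776 = 6945552 ≡ 5114
5114 · 1921 = 9823994 ≡ 2188
2188 · 1013 = 2216444 ≡ 3965
3965 · 3351 = 13286715 ≡ 407
407 · 653 = 265771 ≡ 2789

2789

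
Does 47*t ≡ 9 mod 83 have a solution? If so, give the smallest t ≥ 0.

gcd(47, 83) = 1, so a unique solution mod 83 exists.
47⁻¹ ≡ 53 (mod 83).
t ≡ 53*9 ≡ 62 (mod 83).

62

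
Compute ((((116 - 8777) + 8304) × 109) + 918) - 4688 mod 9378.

116 - 8777 = -8661 ≡ 717 (mod 9378)
717 + 8304 = 9021
9021 × 109 = 983289 ≡ 7977 (mod 9378)
7977 + 918 = 8895
8895 - 4688 = 4207

4207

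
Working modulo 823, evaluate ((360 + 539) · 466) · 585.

360 + 539 = 899 ≡ 76 (mod 823)
76 · 466 = 35416 ≡ 27 (mod 823)
27 · 585 = 15795 ≡ 158 (mod 823)

158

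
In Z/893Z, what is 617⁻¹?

55

Apply the Euclidean algorithm and back-substitute:
893 = 1·617 + 276
617 = 2·276 + 65
276 = 4·65 + 16
65 = 4·16 + 1
16 = 16·1 + 0
gcd(617, 893) = 1, so the inverse exists.
Back-substitute for 1:
1 = 1·65 − 4·16
  = −4·276 + 17·65
  = 17·617 − 38·276
  = −38·893 + 55·617
So 617⁻¹ ≡ 55 (mod 893).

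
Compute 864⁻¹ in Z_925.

834

925 = 1·864 + 61
864 = 14·61 + 10
61 = 6·10 + 1
10 = 10·1 + 0
gcd(864, 925) = 1, so the inverse exists.
Bézout: 1 = 85·925 − 91·864.
So 864⁻¹ ≡ −91 ≡ 834 (mod 925).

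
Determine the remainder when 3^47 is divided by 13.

By square-and-multiply:
3^1 ≡ 3 (mod 13)
3^2 ≡ 3^2 = 9 (mod 13)
3^4 ≡ 9^2 = 81 ≡ 3 (mod 13)
3^8 ≡ 3^2 = 9 (mod 13)
3^16 ≡ 9^2 = 81 ≡ 3 (mod 13)
3^32 ≡ 3^2 = 9 (mod 13)
3^47 = 3^32 * 3^8 * 3^4 * 3^2 * 3^1 ≡ 9 * 9 * 3 * 9 * 3 (mod 13).
Accumulate the product:
9 * 9 = 81 ≡ 3
3 * 3 = 9
9 * 9 = 81 ≡ 3
3 * 3 = 9

9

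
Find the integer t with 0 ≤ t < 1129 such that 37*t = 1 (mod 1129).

1068

By the extended Euclidean algorithm:
1129 = 30×37 + 19
37 = 1×19 + 18
19 = 1×18 + 1
18 = 18×1 + 0
gcd(37, 1129) = 1, so the inverse exists.
Bézout: 1 = 2×1129 − 61×37.
So 37⁻¹ ≡ −61 ≡ 1068 (mod 1129).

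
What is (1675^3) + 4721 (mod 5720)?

(1675)^3 ≡ 1435 (mod 5720)
1435 + 4721 = 6156 ≡ 436 (mod 5720)

436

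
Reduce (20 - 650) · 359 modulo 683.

586

20 - 650 = -630 ≡ 53 (mod 683)
53 · 359 = 19027 ≡ 586 (mod 683)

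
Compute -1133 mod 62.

45

-1133 = -19·62 + 45, so -1133 ≡ 45 (mod 62).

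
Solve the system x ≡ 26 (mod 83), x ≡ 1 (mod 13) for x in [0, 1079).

83⁻¹ mod 13: 83*8 ≡ 1 (mod 13), so 83⁻¹ ≡ 8.
x = 26 + 83*((1 − 26)*8 mod 13) = 26 + 83*8 = 690.

690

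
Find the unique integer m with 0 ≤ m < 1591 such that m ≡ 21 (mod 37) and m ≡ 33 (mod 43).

1538

37⁻¹ mod 43: 37×7 ≡ 1 (mod 43), so 37⁻¹ ≡ 7.
m = 21 + 37×((33 − 21)×7 mod 43) = 21 + 37×41 = 1538.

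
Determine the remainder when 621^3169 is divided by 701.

By square-and-multiply:
3169 in binary is 110001100001, i.e. 3169 = 2048 + 1024 + 64 + 32 + 1.
621^1 ≡ 621 (mod 701)
621^2 ≡ 621^2 = 385641 ≡ 91 (mod 701)
621^4 ≡ 91^2 = 8281 ≡ 570 (mod 701)
621^8 ≡ 570^2 = 324900 ≡ 337 (mod 701)
621^16 ≡ 337^2 = 113569 ≡ 7 (mod 701)
621^32 ≡ 7^2 = 49 (mod 701)
621^64 ≡ 49^2 = 2401 ≡ 298 (mod 701)
621^128 ≡ 298^2 = 88804 ≡ 478 (mod 701)
621^256 ≡ 478^2 = 228484 ≡ 659 (mod 701)
621^512 ≡ 659^2 = 434281 ≡ 362 (mod 701)
621^1024 ≡ 362^2 = 131044 ≡ 658 (mod 701)
621^2048 ≡ 658^2 = 432964 ≡ 447 (mod 701)
621^3169 = 621^2048 * 621^1024 * 621^64 * 621^32 * 621^1 ≡ 447 * 658 * 298 * 49 * 621 (mod 701).
Accumulate the product:
447 * 658 = 294126 ≡ 407
407 * 298 = 121286 ≡ 13
13 * 49 = 637
637 * 621 = 395577 ≡ 213

213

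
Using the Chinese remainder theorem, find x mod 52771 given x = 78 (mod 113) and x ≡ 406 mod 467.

28893

113⁻¹ mod 467: 113×62 ≡ 1 (mod 467), so 113⁻¹ ≡ 62.
x = 78 + 113×((406 − 78)×62 mod 467) = 78 + 113×255 = 28893.
Check: 28893 mod 113 = 78, 28893 mod 467 = 406. ✓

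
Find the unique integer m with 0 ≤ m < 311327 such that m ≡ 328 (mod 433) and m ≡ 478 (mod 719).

274417

433⁻¹ mod 719: 433×450 ≡ 1 (mod 719), so 433⁻¹ ≡ 450.
m = 328 + 433×((478 − 328)×450 mod 719) = 328 + 433×633 = 274417.
Check: 274417 mod 433 = 328, 274417 mod 719 = 478. ✓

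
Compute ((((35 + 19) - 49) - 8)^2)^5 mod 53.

35 + 19 = 54 ≡ 1 (mod 53)
1 - 49 = -48 ≡ 5 (mod 53)
5 - 8 = -3 ≡ 50 (mod 53)
(50)^2 ≡ 9 (mod 53)
(9)^5 ≡ 7 (mod 53)

7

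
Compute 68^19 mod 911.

838

Using repeated squaring:
19 in binary is 10011, i.e. 19 = 16 + 2 + 1.
68^1 ≡ 68 (mod 911)
68^2 ≡ 68^2 = 4624 ≡ 69 (mod 911)
68^4 ≡ 69^2 = 4761 ≡ 206 (mod 911)
68^8 ≡ 206^2 = 42436 ≡ 530 (mod 911)
68^16 ≡ 530^2 = 280900 ≡ 312 (mod 911)
68^19 = 68^16 · 68^2 · 68^1 ≡ 312 · 69 · 68 (mod 911).
Accumulate the product:
312 · 69 = 21528 ≡ 575
575 · 68 = 39100 ≡ 838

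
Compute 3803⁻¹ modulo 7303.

3061

Apply the Euclidean algorithm and back-substitute:
7303 = 1·3803 + 3500
3803 = 1·3500 + 303
3500 = 11·303 + 167
303 = 1·167 + 136
167 = 1·136 + 31
136 = 4·31 + 12
31 = 2·12 + 7
12 = 1·7 + 5
7 = 1·5 + 2
5 = 2·2 + 1
2 = 2·1 + 0
gcd(3803, 7303) = 1, so the inverse exists.
Back-substitute for 1:
1 = 1·5 − 2·2
  = −2·7 + 3·5
  = 3·12 − 5·7
  = −5·31 + 13·12
  = 13·136 − 57·31
  = −57·167 + 70·136
  = 70·303 − 127·167
  = −127·3500 + 1467·303
  = 1467·3803 − 1594·3500
  = −1594·7303 + 3061·3803
So 3803⁻¹ ≡ 3061 (mod 7303).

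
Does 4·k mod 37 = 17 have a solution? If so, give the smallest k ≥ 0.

gcd(4, 37) = 1, so a unique solution mod 37 exists.
4⁻¹ ≡ 28 (mod 37).
k ≡ 28·17 ≡ 32 (mod 37).

32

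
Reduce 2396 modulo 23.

2396 = 104·23 + 4, so 2396 ≡ 4 (mod 23).

4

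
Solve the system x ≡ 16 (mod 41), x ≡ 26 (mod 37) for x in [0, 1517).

877

41⁻¹ mod 37: 41×28 ≡ 1 (mod 37), so 41⁻¹ ≡ 28.
x = 16 + 41×((26 − 16)×28 mod 37) = 16 + 41×21 = 877.
Check: 877 mod 41 = 16, 877 mod 37 = 26. ✓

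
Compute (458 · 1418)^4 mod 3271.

458 · 1418 = 649444 ≡ 1786 (mod 3271)
(1786)^4 ≡ 2212 (mod 3271)

2212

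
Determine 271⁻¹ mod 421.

Run the extended Euclidean algorithm:
421 = 1*271 + 150
271 = 1*150 + 121
150 = 1*121 + 29
121 = 4*29 + 5
29 = 5*5 + 4
5 = 1*4 + 1
4 = 4*1 + 0
gcd(271, 421) = 1, so the inverse exists.
Back-substitute for 1:
1 = 1*5 − 1*4
  = −1*29 + 6*5
  = 6*121 − 25*29
  = −25*150 + 31*121
  = 31*271 − 56*150
  = −56*421 + 87*271
So 271⁻¹ ≡ 87 (mod 421).

87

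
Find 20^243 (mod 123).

Compute successive squares:
243 in binary is 11110011, i.e. 243 = 128 + 64 + 32 + 16 + 2 + 1.
20^1 ≡ 20 (mod 123)
20^2 ≡ 20^2 = 400 ≡ 31 (mod 123)
20^4 ≡ 31^2 = 961 ≡ 100 (mod 123)
20^8 ≡ 100^2 = 10000 ≡ 37 (mod 123)
20^16 ≡ 37^2 = 1369 ≡ 16 (mod 123)
20^32 ≡ 16^2 = 256 ≡ 10 (mod 123)
20^64 ≡ 10^2 = 100 (mod 123)
20^128 ≡ 100^2 = 10000 ≡ 37 (mod 123)
20^243 = 20^128 * 20^64 * 20^32 * 20^16 * 20^2 * 20^1 ≡ 37 * 100 * 10 * 16 * 31 * 20 (mod 123).
Accumulate the product:
37 * 100 = 3700 ≡ 10
10 * 10 = 100
100 * 16 = 1600 ≡ 1
1 * 31 = 31
31 * 20 = 620 ≡ 5

5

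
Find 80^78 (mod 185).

Using repeated squaring:
78 in binary is 1001110, i.e. 78 = 64 + 8 + 4 + 2.
80^1 ≡ 80 (mod 185)
80^2 ≡ 80^2 = 6400 ≡ 110 (mod 185)
80^4 ≡ 110^2 = 12100 ≡ 75 (mod 185)
80^8 ≡ 75^2 = 5625 ≡ 75 (mod 185)
80^16 ≡ 75^2 = 5625 ≡ 75 (mod 185)
80^32 ≡ 75^2 = 5625 ≡ 75 (mod 185)
80^64 ≡ 75^2 = 5625 ≡ 75 (mod 185)
80^78 = 80^64 × 80^8 × 80^4 × 80^2 ≡ 75 × 75 × 75 × 110 (mod 185).
Accumulate the product:
75 × 75 = 5625 ≡ 75
75 × 75 = 5625 ≡ 75
75 × 110 = 8250 ≡ 110

110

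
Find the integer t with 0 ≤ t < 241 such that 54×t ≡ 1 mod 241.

183

241 = 4*54 + 25
54 = 2*25 + 4
25 = 6*4 + 1
4 = 4*1 + 0
gcd(54, 241) = 1, so the inverse exists.
Bézout: 1 = 13*241 − 58*54.
So 54⁻¹ ≡ −58 ≡ 183 (mod 241).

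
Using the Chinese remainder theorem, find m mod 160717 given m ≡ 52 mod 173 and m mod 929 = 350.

173⁻¹ mod 929: 173*537 ≡ 1 (mod 929), so 173⁻¹ ≡ 537.
m = 52 + 173*((350 − 52)*537 mod 929) = 52 + 173*238 = 41226.
Check: 41226 mod 173 = 52, 41226 mod 929 = 350. ✓

41226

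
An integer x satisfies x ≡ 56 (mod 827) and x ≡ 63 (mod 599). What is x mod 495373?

827⁻¹ mod 599: 827×444 ≡ 1 (mod 599), so 827⁻¹ ≡ 444.
x = 56 + 827×((63 − 56)×444 mod 599) = 56 + 827×113 = 93507.

93507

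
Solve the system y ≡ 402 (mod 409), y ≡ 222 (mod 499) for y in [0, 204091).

1220

409⁻¹ mod 499: 409×438 ≡ 1 (mod 499), so 409⁻¹ ≡ 438.
y = 402 + 409×((222 − 402)×438 mod 499) = 402 + 409×2 = 1220.
Check: 1220 mod 409 = 402, 1220 mod 499 = 222. ✓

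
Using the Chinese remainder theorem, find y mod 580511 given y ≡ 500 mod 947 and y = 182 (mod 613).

538396

947⁻¹ mod 613: 947×457 ≡ 1 (mod 613), so 947⁻¹ ≡ 457.
y = 500 + 947×((182 − 500)×457 mod 613) = 500 + 947×568 = 538396.
Check: 538396 mod 947 = 500, 538396 mod 613 = 182. ✓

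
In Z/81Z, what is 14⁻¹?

Apply the Euclidean algorithm and back-substitute:
81 = 5·14 + 11
14 = 1·11 + 3
11 = 3·3 + 2
3 = 1·2 + 1
2 = 2·1 + 0
gcd(14, 81) = 1, so the inverse exists.
Back-substitute for 1:
1 = 1·3 − 1·2
  = −1·11 + 4·3
  = 4·14 − 5·11
  = −5·81 + 29·14
So 14⁻¹ ≡ 29 (mod 81).

29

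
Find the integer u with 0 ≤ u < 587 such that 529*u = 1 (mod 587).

253

Apply the Euclidean algorithm and back-substitute:
587 = 1·529 + 58
529 = 9·58 + 7
58 = 8·7 + 2
7 = 3·2 + 1
2 = 2·1 + 0
gcd(529, 587) = 1, so the inverse exists.
Back-substitute for 1:
1 = 1·7 − 3·2
  = −3·58 + 25·7
  = 25·529 − 228·58
  = −228·587 + 253·529
So 529⁻¹ ≡ 253 (mod 587).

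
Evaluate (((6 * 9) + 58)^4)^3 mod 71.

6 * 9 = 54
54 + 58 = 112 ≡ 41 (mod 71)
(41)^4 ≡ 32 (mod 71)
(32)^3 ≡ 37 (mod 71)

37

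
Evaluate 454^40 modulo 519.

By square-and-multiply:
40 in binary is 101000, i.e. 40 = 32 + 8.
454^1 ≡ 454 (mod 519)
454^2 ≡ 454^2 = 206116 ≡ 73 (mod 519)
454^4 ≡ 73^2 = 5329 ≡ 139 (mod 519)
454^8 ≡ 139^2 = 19321 ≡ 118 (mod 519)
454^16 ≡ 118^2 = 13924 ≡ 430 (mod 519)
454^32 ≡ 430^2 = 184900 ≡ 136 (mod 519)
454^40 = 454^32 * 454^8 ≡ 136 * 118 (mod 519).
136 * 118 = 16048 ≡ 478 (mod 519).

478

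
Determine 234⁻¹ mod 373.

161

Apply the Euclidean algorithm and back-substitute:
373 = 1*234 + 139
234 = 1*139 + 95
139 = 1*95 + 44
95 = 2*44 + 7
44 = 6*7 + 2
7 = 3*2 + 1
2 = 2*1 + 0
gcd(234, 373) = 1, so the inverse exists.
Bézout: 1 = −101*373 + 161*234.
So 234⁻¹ ≡ 161 (mod 373).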